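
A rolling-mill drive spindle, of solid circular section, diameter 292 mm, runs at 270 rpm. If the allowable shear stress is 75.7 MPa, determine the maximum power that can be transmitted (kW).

10500 kW

J = πd⁴/32 = π(0.292)⁴/32 = 7.137×10^-4 m⁴.
T_max = τ_allow·J/r = 7.57×10^7 × 7.137×10^-4 / 0.146 = 370100 N·m.
ω = 2π·270/60 = 28.27 rad/s, so P_max = T_max·ω = 1.046×10^7 W.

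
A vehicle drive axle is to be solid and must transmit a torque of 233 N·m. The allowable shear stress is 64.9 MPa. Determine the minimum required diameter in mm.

26.3 mm

For a solid shaft τ_max = 16T/(πd³), so d = (16T/(π τ_allow))^(1/3) = (16·233.0/(π·6.49×10^7))^(1/3) = 0.02634 m.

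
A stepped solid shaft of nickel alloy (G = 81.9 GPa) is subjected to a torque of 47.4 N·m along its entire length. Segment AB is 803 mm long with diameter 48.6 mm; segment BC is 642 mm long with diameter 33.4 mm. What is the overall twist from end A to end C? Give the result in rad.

J_AB = π(0.0486)⁴/32 = 5.48×10^-7 m⁴; J_BC = π(0.0334)⁴/32 = 1.22×10^-7 m⁴.
θ = (T/G)·Σ L_i/J_i = (47.40/81.9×10⁹)·(0.803/5.48×10^-7 + 0.642/1.22×10^-7) = 3.890×10^-3 rad.

0.00389 rad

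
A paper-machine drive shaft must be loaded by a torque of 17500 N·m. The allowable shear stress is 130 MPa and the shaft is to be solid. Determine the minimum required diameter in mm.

For a solid shaft τ_max = 16T/(πd³), so d = (16T/(π τ_allow))^(1/3) = (16·17500/(π·1.30×10^8))^(1/3) = 0.08818 m.

88.2 mm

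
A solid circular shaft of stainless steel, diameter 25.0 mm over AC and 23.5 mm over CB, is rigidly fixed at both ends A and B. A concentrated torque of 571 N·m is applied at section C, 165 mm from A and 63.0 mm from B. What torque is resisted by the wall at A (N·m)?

Compatibility: T_A·a/J_AC = T_B·b/J_CB with T_A + T_B = T₀.
J_AC = 3.83×10^-8 m⁴, J_CB = 2.99×10^-8 m⁴, so T_A = T₀·(J_AC/a)/((J_AC/a)+(J_CB/b)) = 187.5 N·m, T_B = 383.5 N·m.

188 N·m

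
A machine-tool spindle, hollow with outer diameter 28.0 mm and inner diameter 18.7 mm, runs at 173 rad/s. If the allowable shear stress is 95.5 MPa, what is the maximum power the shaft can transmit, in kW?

J = π(d_o⁴ − d_i⁴)/32 = π(0.0280⁴ − 0.0187⁴)/32 = 4.834×10^-8 m⁴.
T_max = τ_allow·J/r = 9.55×10^7 × 4.834×10^-8 / 0.0140 = 329.7 N·m.
ω = 173 rad/s, so P_max = T_max·ω = 5.704×10^4 W.

57.0 kW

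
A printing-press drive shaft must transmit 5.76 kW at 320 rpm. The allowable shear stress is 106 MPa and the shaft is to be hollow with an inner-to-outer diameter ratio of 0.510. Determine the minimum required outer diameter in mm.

20.7 mm

ω = 2π·320/60 = 33.51 rad/s, so T = P/ω = 5.76×10³ / 33.51 = 171.9 N·m.
For a hollow shaft with d_i/d_o = 0.510: τ_max = 16T/(π d_o³ (1−k⁴)), so d_o = [16T/(π τ_allow (1−k⁴))]^(1/3) = [16·171.9/(π·1.06×10^8·0.9323)]^(1/3) = 0.02069 m.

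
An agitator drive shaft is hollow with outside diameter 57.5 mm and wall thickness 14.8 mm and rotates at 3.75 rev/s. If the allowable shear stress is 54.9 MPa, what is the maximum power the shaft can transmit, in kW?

45.6 kW

J = π(d_o⁴ − d_i⁴)/32 = π(0.0575⁴ − 0.0279⁴)/32 = 1.014×10^-6 m⁴.
T_max = τ_allow·J/r = 5.49×10^7 × 1.014×10^-6 / 0.0288 = 1936 N·m.
ω = 2π·3.75 = 23.56 rad/s, so P_max = T_max·ω = 4.561×10^4 W.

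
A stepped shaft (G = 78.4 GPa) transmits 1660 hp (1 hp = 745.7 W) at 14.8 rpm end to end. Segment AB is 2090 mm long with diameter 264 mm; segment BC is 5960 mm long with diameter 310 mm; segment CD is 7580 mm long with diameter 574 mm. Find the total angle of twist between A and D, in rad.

0.119 rad

ω = 2π·14.8/60 = 1.550 rad/s, so T = P/ω = 1660×745.7 / 1.550 = 798700 N·m.
J_AB = π(0.264)⁴/32 = 4.77×10^-4 m⁴; J_BC = π(0.310)⁴/32 = 9.07×10^-4 m⁴; J_CD = π(0.574)⁴/32 = 0.0107 m⁴.
θ = (T/G)·Σ L_i/J_i = (798700/78.4×10⁹)·(2.09/4.77×10^-4 + 5.96/9.07×10^-4 + 7.58/0.0107) = 0.1189 rad.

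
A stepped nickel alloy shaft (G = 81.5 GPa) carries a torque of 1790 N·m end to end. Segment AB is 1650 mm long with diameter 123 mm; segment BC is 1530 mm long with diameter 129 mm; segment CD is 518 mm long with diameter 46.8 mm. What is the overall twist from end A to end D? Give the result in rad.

J_AB = π(0.123)⁴/32 = 2.25×10^-5 m⁴; J_BC = π(0.129)⁴/32 = 2.72×10^-5 m⁴; J_CD = π(0.0468)⁴/32 = 4.71×10^-7 m⁴.
θ = (T/G)·Σ L_i/J_i = (1790/81.5×10⁹)·(1.65/2.25×10^-5 + 1.53/2.72×10^-5 + 0.518/4.71×10^-7) = 0.02701 rad.

0.0270 rad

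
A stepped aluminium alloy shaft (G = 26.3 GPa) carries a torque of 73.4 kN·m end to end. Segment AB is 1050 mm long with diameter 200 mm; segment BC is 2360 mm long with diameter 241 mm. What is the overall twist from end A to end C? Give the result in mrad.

J_AB = π(0.200)⁴/32 = 1.57×10^-4 m⁴; J_BC = π(0.241)⁴/32 = 3.31×10^-4 m⁴.
θ = (T/G)·Σ L_i/J_i = (73400/26.3×10⁹)·(1.05/1.57×10^-4 + 2.36/3.31×10^-4) = 0.03854 rad.

38.5 mrad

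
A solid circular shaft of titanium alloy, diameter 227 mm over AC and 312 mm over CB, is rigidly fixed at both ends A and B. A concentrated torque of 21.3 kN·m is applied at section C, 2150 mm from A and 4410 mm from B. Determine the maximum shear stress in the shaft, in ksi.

Compatibility: T_A·a/J_AC = T_B·b/J_CB with T_A + T_B = T₀.
J_AC = 2.61×10^-4 m⁴, J_CB = 9.30×10^-4 m⁴, so T_A = T₀·(J_AC/a)/((J_AC/a)+(J_CB/b)) = 7774 N·m, T_B = 13530 N·m.
τ in each portion: τ_AC = 3.38×10^6 Pa, τ_CB = 2.27×10^6 Pa; maximum is in AC.
τ_max = T_AC·r/J = 7774·0.114/2.61×10^-4 = 3.385×10^6 Pa.

0.491 ksi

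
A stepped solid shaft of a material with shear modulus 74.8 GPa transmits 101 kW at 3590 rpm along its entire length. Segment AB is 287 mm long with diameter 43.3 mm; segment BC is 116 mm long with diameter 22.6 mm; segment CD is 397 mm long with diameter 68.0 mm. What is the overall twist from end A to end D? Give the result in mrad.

ω = 2π·3590/60 = 375.9 rad/s, so T = P/ω = 101×10³ / 375.9 = 268.7 N·m.
J_AB = π(0.0433)⁴/32 = 3.45×10^-7 m⁴; J_BC = π(0.0226)⁴/32 = 2.56×10^-8 m⁴; J_CD = π(0.0680)⁴/32 = 2.10×10^-6 m⁴.
θ = (T/G)·Σ L_i/J_i = (268.7/74.8×10⁹)·(0.287/3.45×10^-7 + 0.116/2.56×10^-8 + 0.397/2.10×10^-6) = 0.01993 rad.

19.9 mrad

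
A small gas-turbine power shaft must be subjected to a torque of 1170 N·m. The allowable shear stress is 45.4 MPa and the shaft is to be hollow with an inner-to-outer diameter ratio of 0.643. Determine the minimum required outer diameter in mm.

For a hollow shaft with d_i/d_o = 0.643: τ_max = 16T/(π d_o³ (1−k⁴)), so d_o = [16T/(π τ_allow (1−k⁴))]^(1/3) = [16·1170/(π·4.54×10^7·0.8291)]^(1/3) = 0.05410 m.

54.1 mm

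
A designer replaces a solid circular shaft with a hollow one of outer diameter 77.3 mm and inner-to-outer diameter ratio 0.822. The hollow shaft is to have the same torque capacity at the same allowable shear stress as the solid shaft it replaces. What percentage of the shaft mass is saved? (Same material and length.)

51.3 %

Equal τ_max and T ⇒ the solid shaft needs d_s³ = d_o³(1−k⁴), so d_s = 77.3·(1−0.822⁴)^(1/3) = 63.08 mm.
Area ratio A_h/A_s = d_o²(1−k²)/d_s² = (1−k²)/(1−k⁴)^(2/3) = 0.4870.
Mass saving = 1 − 0.4870 = 51.3 %.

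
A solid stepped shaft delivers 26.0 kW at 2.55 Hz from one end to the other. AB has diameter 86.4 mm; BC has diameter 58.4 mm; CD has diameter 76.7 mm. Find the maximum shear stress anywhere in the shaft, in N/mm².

41.5 N/mm²

ω = 2π·2.55 = 16.02 rad/s, so T = P/ω = 26.0×10³ / 16.02 = 1623 N·m.
Under the same torque, τ_max = 16T/(πd³) is largest where d is smallest — segment BC (d = 58.4 mm).
τ_max = 16·1623/(π·(0.0584)³) = 4.149×10^7 Pa.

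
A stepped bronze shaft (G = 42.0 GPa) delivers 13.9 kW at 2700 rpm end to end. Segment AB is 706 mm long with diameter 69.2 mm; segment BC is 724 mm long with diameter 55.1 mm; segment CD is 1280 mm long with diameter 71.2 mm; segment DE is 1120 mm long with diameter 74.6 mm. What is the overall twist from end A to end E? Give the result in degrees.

0.133°

ω = 2π·2700/60 = 282.7 rad/s, so T = P/ω = 13.9×10³ / 282.7 = 49.16 N·m.
J_AB = π(0.0692)⁴/32 = 2.25×10^-6 m⁴; J_BC = π(0.0551)⁴/32 = 9.05×10^-7 m⁴; J_CD = π(0.0712)⁴/32 = 2.52×10^-6 m⁴; J_DE = π(0.0746)⁴/32 = 3.04×10^-6 m⁴.
θ = (T/G)·Σ L_i/J_i = (49.16/42.0×10⁹)·(0.706/2.25×10^-6 + 0.724/9.05×10^-7 + 1.28/2.52×10^-6 + 1.12/3.04×10^-6) = 2.329×10^-3 rad.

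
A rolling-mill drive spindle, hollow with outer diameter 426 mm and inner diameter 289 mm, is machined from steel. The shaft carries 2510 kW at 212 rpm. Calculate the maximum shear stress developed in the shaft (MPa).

ω = 2π·212/60 = 22.20 rad/s, so T = P/ω = 2510×10³ / 22.20 = 113100 N·m.
J = π(d_o⁴ − d_i⁴)/32 = π(0.426⁴ − 0.289⁴)/32 = 2.548×10^-3 m⁴.
τ_max = T·r/J = 113100 × 0.213 / 2.548×10^-3 = 9.450×10^6 Pa.

9.45 MPa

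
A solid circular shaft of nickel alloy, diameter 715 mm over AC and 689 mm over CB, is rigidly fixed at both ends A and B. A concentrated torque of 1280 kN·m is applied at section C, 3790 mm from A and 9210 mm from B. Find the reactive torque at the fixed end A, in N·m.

945000 N·m

Compatibility: T_A·a/J_AC = T_B·b/J_CB with T_A + T_B = T₀.
J_AC = 0.0257 m⁴, J_CB = 0.0221 m⁴, so T_A = T₀·(J_AC/a)/((J_AC/a)+(J_CB/b)) = 944800 N·m, T_B = 335200 N·m.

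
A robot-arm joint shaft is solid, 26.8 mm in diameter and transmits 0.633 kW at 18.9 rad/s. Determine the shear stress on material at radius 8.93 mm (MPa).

5.91 MPa

ω = 18.9 rad/s, so T = P/ω = 0.633×10³ / 18.90 = 33.49 N·m.
J = πd⁴/32 = π(0.0268)⁴/32 = 5.065×10^-8 m⁴.
Shear stress varies linearly with radius: τ = T·r/J = 33.49 × 0.00893 / 5.065×10^-8 = 5.905×10^6 Pa.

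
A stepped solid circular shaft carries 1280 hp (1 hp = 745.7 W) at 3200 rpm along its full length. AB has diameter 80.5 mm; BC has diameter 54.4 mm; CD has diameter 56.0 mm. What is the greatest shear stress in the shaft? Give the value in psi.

ω = 2π·3200/60 = 335.1 rad/s, so T = P/ω = 1280×745.7 / 335.1 = 2848 N·m.
Under the same torque, τ_max = 16T/(πd³) is largest where d is smallest — segment BC (d = 54.4 mm).
τ_max = 16·2848/(π·(0.0544)³) = 9.011×10^7 Pa.

13100 psi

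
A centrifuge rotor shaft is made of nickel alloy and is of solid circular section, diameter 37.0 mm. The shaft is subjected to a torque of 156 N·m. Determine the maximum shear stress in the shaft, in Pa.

1.57e7 Pa

J = πd⁴/32 = π(0.0370)⁴/32 = 1.840×10^-7 m⁴.
τ_max = T·r/J = 156.0 × 0.0185 / 1.840×10^-7 = 1.569×10^7 Pa.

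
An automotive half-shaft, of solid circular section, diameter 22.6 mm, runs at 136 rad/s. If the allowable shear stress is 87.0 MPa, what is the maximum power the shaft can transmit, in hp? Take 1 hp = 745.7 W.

J = πd⁴/32 = π(0.0226)⁴/32 = 2.561×10^-8 m⁴.
T_max = τ_allow·J/r = 8.70×10^7 × 2.561×10^-8 / 0.0113 = 197.2 N·m.
ω = 136 rad/s, so P_max = T_max·ω = 2.682×10^4 W.

36.0 hp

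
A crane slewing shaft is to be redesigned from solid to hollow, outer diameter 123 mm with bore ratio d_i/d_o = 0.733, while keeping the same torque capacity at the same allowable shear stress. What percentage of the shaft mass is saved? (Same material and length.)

Equal τ_max and T ⇒ the solid shaft needs d_s³ = d_o³(1−k⁴), so d_s = 123·(1−0.733⁴)^(1/3) = 109.8 mm.
Area ratio A_h/A_s = d_o²(1−k²)/d_s² = (1−k²)/(1−k⁴)^(2/3) = 0.5807.
Mass saving = 1 − 0.5807 = 41.9 %.

41.9 %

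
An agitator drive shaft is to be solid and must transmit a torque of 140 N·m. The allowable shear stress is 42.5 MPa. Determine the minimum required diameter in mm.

For a solid shaft τ_max = 16T/(πd³), so d = (16T/(π τ_allow))^(1/3) = (16·140.0/(π·4.25×10^7))^(1/3) = 0.02560 m.

25.6 mm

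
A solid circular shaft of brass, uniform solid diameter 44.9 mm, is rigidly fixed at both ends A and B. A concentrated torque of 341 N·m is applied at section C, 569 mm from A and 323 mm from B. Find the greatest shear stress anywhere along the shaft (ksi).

1.78 ksi

With uniform GJ and both ends fixed, compatibility θ_AC = θ_CB gives T_A·a = T_B·b, together with T_A + T_B = T₀.
T_A = T₀·b/(a+b) = 341.0·323/892.0 = 123.5 N·m; T_B = 217.5 N·m.
τ in each portion: τ_AC = 6.95×10^6 Pa, τ_CB = 1.22×10^7 Pa; maximum is in CB.
τ_max = T_CB·r/J = 217.5·0.0224/3.99×10^-7 = 1.224×10^7 Pa.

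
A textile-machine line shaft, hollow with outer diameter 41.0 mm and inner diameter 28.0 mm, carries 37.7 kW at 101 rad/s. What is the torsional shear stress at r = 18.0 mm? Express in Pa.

ω = 101 rad/s, so T = P/ω = 37.7×10³ / 101.0 = 373.3 N·m.
J = π(d_o⁴ − d_i⁴)/32 = π(0.0410⁴ − 0.0280⁴)/32 = 2.171×10^-7 m⁴.
Shear stress varies linearly with radius: τ = T·r/J = 373.3 × 0.0180 / 2.171×10^-7 = 3.095×10^7 Pa.

3.10e7 Pa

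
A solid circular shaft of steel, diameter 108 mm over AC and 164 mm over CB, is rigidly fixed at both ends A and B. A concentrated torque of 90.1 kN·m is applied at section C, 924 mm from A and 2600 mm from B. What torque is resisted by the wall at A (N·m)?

Compatibility: T_A·a/J_AC = T_B·b/J_CB with T_A + T_B = T₀.
J_AC = 1.34×10^-5 m⁴, J_CB = 7.10×10^-5 m⁴, so T_A = T₀·(J_AC/a)/((J_AC/a)+(J_CB/b)) = 31180 N·m, T_B = 58920 N·m.

31200 N·m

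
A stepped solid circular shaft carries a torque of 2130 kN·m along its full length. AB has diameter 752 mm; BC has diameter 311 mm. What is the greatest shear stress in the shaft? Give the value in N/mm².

361 N/mm²

Under the same torque, τ_max = 16T/(πd³) is largest where d is smallest — segment BC (d = 311 mm).
τ_max = 16·2.130e6/(π·(0.311)³) = 3.606×10^8 Pa.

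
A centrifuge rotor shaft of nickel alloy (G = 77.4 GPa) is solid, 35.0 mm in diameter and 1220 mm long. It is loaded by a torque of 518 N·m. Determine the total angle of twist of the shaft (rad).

J = πd⁴/32 = π(0.0350)⁴/32 = 1.473×10^-7 m⁴.
θ = T·L/(G·J) = 518.0 × 1.22 / (77.4×10⁹ × 1.473×10^-7) = 0.05542 rad.

0.0554 rad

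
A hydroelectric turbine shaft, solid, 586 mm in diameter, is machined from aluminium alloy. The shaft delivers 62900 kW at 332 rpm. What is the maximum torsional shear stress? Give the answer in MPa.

45.8 MPa

ω = 2π·332/60 = 34.77 rad/s, so T = P/ω = 62900×10³ / 34.77 = 1.809e6 N·m.
J = πd⁴/32 = π(0.586)⁴/32 = 0.01158 m⁴.
τ_max = T·r/J = 1.809e6 × 0.293 / 0.01158 = 4.579×10^7 Pa.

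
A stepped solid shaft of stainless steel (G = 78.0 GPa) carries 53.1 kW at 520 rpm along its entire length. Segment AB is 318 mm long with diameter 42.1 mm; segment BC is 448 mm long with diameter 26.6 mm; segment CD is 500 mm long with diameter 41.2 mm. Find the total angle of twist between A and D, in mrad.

149 mrad

ω = 2π·520/60 = 54.45 rad/s, so T = P/ω = 53.1×10³ / 54.45 = 975.1 N·m.
J_AB = π(0.0421)⁴/32 = 3.08×10^-7 m⁴; J_BC = π(0.0266)⁴/32 = 4.92×10^-8 m⁴; J_CD = π(0.0412)⁴/32 = 2.83×10^-7 m⁴.
θ = (T/G)·Σ L_i/J_i = (975.1/78.0×10⁹)·(0.318/3.08×10^-7 + 0.448/4.92×10^-8 + 0.500/2.83×10^-7) = 0.1489 rad.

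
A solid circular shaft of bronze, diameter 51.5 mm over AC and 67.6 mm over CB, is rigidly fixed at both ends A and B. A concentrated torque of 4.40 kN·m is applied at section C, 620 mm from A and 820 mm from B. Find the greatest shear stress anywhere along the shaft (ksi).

Compatibility: T_A·a/J_AC = T_B·b/J_CB with T_A + T_B = T₀.
J_AC = 6.91×10^-7 m⁴, J_CB = 2.05×10^-6 m⁴, so T_A = T₀·(J_AC/a)/((J_AC/a)+(J_CB/b)) = 1356 N·m, T_B = 3044 N·m.
τ in each portion: τ_AC = 5.06×10^7 Pa, τ_CB = 5.02×10^7 Pa; maximum is in AC.
τ_max = T_AC·r/J = 1356·0.0257/6.91×10^-7 = 5.056×10^7 Pa.

7.33 ksi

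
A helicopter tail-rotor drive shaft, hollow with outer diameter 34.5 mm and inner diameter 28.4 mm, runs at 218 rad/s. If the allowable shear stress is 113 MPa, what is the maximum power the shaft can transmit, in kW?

107 kW

J = π(d_o⁴ − d_i⁴)/32 = π(0.0345⁴ − 0.0284⁴)/32 = 7.522×10^-8 m⁴.
T_max = τ_allow·J/r = 1.13×10^8 × 7.522×10^-8 / 0.0173 = 492.7 N·m.
ω = 218 rad/s, so P_max = T_max·ω = 1.074×10^5 W.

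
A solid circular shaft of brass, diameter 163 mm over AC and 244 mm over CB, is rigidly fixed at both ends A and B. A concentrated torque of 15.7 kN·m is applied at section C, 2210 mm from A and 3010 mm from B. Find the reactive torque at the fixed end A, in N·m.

Compatibility: T_A·a/J_AC = T_B·b/J_CB with T_A + T_B = T₀.
J_AC = 6.93×10^-5 m⁴, J_CB = 3.48×10^-4 m⁴, so T_A = T₀·(J_AC/a)/((J_AC/a)+(J_CB/b)) = 3350 N·m, T_B = 12350 N·m.

3350 N·m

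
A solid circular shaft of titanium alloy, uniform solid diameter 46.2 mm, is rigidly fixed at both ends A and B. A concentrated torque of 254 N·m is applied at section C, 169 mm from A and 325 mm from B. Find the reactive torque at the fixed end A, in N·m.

With uniform GJ and both ends fixed, compatibility θ_AC = θ_CB gives T_A·a = T_B·b, together with T_A + T_B = T₀.
T_A = T₀·b/(a+b) = 254.0·325/494.0 = 167.1 N·m; T_B = 86.89 N·m.

167 N·m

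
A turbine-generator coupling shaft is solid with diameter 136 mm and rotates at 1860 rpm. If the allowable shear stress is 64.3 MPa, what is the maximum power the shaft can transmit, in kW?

J = πd⁴/32 = π(0.136)⁴/32 = 3.359×10^-5 m⁴.
T_max = τ_allow·J/r = 6.43×10^7 × 3.359×10^-5 / 0.0680 = 31760 N·m.
ω = 2π·1860/60 = 194.8 rad/s, so P_max = T_max·ω = 6.186×10^6 W.

6190 kW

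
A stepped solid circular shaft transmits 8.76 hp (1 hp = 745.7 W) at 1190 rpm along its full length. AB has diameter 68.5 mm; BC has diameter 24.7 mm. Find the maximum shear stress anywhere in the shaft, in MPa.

ω = 2π·1190/60 = 124.6 rad/s, so T = P/ω = 8.76×745.7 / 124.6 = 52.42 N·m.
Under the same torque, τ_max = 16T/(πd³) is largest where d is smallest — segment BC (d = 24.7 mm).
τ_max = 16·52.42/(π·(0.0247)³) = 1.772×10^7 Pa.

17.7 MPa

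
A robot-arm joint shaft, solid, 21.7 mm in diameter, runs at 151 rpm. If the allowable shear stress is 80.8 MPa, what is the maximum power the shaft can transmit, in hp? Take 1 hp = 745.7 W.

J = πd⁴/32 = π(0.0217)⁴/32 = 2.177×10^-8 m⁴.
T_max = τ_allow·J/r = 8.08×10^7 × 2.177×10^-8 / 0.0109 = 162.1 N·m.
ω = 2π·151/60 = 15.81 rad/s, so P_max = T_max·ω = 2563 W.

3.44 hp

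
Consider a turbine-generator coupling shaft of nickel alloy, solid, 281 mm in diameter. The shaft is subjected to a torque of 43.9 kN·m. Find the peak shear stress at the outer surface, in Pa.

1.01e7 Pa

J = πd⁴/32 = π(0.281)⁴/32 = 6.121×10^-4 m⁴.
τ_max = T·r/J = 43900 × 0.141 / 6.121×10^-4 = 1.008×10^7 Pa.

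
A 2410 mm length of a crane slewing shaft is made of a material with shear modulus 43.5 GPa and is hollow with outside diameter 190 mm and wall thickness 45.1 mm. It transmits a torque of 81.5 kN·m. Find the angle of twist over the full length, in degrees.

J = π(d_o⁴ − d_i⁴)/32 = π(0.190⁴ − 0.0998⁴)/32 = 1.182×10^-4 m⁴.
θ = T·L/(G·J) = 81500 × 2.41 / (43.5×10⁹ × 1.182×10^-4) = 0.03820 rad.

2.19°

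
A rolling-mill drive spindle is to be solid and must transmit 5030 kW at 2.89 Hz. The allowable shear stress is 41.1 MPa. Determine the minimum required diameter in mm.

ω = 2π·2.89 = 18.16 rad/s, so T = P/ω = 5030×10³ / 18.16 = 277000 N·m.
For a solid shaft τ_max = 16T/(πd³), so d = (16T/(π τ_allow))^(1/3) = (16·277000/(π·4.11×10^7))^(1/3) = 0.3250 m.

325 mm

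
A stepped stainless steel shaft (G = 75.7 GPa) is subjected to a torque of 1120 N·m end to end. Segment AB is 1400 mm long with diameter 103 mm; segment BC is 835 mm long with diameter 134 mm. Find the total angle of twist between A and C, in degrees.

J_AB = π(0.103)⁴/32 = 1.10×10^-5 m⁴; J_BC = π(0.134)⁴/32 = 3.17×10^-5 m⁴.
θ = (T/G)·Σ L_i/J_i = (1120/75.7×10⁹)·(1.40/1.10×10^-5 + 0.835/3.17×10^-5) = 2.265×10^-3 rad.

0.130°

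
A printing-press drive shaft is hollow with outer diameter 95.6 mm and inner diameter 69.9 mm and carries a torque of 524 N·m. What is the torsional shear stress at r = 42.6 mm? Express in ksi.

0.553 ksi

J = π(d_o⁴ − d_i⁴)/32 = π(0.0956⁴ − 0.0699⁴)/32 = 5.857×10^-6 m⁴.
Shear stress varies linearly with radius: τ = T·r/J = 524.0 × 0.0426 / 5.857×10^-6 = 3.811×10^6 Pa.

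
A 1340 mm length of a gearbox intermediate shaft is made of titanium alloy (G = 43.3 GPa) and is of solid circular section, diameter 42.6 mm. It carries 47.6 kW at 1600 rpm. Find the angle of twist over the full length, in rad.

0.0272 rad

ω = 2π·1600/60 = 167.6 rad/s, so T = P/ω = 47.6×10³ / 167.6 = 284.1 N·m.
J = πd⁴/32 = π(0.0426)⁴/32 = 3.233×10^-7 m⁴.
θ = T·L/(G·J) = 284.1 × 1.34 / (43.3×10⁹ × 3.233×10^-7) = 0.02719 rad.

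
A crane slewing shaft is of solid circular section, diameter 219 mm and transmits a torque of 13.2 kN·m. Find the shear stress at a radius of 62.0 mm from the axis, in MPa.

3.62 MPa

J = πd⁴/32 = π(0.219)⁴/32 = 2.258×10^-4 m⁴.
Shear stress varies linearly with radius: τ = T·r/J = 13200 × 0.0620 / 2.258×10^-4 = 3.624×10^6 Pa.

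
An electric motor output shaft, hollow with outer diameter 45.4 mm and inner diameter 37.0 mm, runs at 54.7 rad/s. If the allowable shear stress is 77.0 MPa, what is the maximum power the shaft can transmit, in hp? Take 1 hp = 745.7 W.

58.0 hp

J = π(d_o⁴ − d_i⁴)/32 = π(0.0454⁴ − 0.0370⁴)/32 = 2.331×10^-7 m⁴.
T_max = τ_allow·J/r = 7.70×10^7 × 2.331×10^-7 / 0.0227 = 790.7 N·m.
ω = 54.7 rad/s, so P_max = T_max·ω = 4.325×10^4 W.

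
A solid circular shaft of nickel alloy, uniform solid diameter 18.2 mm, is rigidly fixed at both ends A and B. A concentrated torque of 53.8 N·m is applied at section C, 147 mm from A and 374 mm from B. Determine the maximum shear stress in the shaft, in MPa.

32.6 MPa

With uniform GJ and both ends fixed, compatibility θ_AC = θ_CB gives T_A·a = T_B·b, together with T_A + T_B = T₀.
T_A = T₀·b/(a+b) = 53.80·374/521.0 = 38.62 N·m; T_B = 15.18 N·m.
τ in each portion: τ_AC = 3.26×10^7 Pa, τ_CB = 1.28×10^7 Pa; maximum is in AC.
τ_max = T_AC·r/J = 38.62·0.00910/1.08×10^-8 = 3.263×10^7 Pa.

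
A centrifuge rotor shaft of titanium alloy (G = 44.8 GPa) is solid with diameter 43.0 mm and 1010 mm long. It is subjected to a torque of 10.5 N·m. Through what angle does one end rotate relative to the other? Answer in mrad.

J = πd⁴/32 = π(0.0430)⁴/32 = 3.356×10^-7 m⁴.
θ = T·L/(G·J) = 10.50 × 1.01 / (44.8×10⁹ × 3.356×10^-7) = 7.053×10^-4 rad.

0.705 mrad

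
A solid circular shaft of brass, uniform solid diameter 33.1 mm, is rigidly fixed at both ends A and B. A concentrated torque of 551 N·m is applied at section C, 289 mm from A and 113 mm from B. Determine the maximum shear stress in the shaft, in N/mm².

55.6 N/mm²

With uniform GJ and both ends fixed, compatibility θ_AC = θ_CB gives T_A·a = T_B·b, together with T_A + T_B = T₀.
T_A = T₀·b/(a+b) = 551.0·113/402.0 = 154.9 N·m; T_B = 396.1 N·m.
τ in each portion: τ_AC = 2.18×10^7 Pa, τ_CB = 5.56×10^7 Pa; maximum is in CB.
τ_max = T_CB·r/J = 396.1·0.0166/1.18×10^-7 = 5.563×10^7 Pa.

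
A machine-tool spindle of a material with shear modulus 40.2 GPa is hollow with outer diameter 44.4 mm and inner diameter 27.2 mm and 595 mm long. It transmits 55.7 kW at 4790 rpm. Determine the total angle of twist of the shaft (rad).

ω = 2π·4790/60 = 501.6 rad/s, so T = P/ω = 55.7×10³ / 501.6 = 111.0 N·m.
J = π(d_o⁴ − d_i⁴)/32 = π(0.0444⁴ − 0.0272⁴)/32 = 3.278×10^-7 m⁴.
θ = T·L/(G·J) = 111.0 × 0.595 / (40.2×10⁹ × 3.278×10^-7) = 5.014×10^-3 rad.

0.00501 rad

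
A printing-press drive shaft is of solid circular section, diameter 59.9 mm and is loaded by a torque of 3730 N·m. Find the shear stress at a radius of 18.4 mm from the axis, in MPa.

J = πd⁴/32 = π(0.0599)⁴/32 = 1.264×10^-6 m⁴.
Shear stress varies linearly with radius: τ = T·r/J = 3730 × 0.0184 / 1.264×10^-6 = 5.430×10^7 Pa.

54.3 MPa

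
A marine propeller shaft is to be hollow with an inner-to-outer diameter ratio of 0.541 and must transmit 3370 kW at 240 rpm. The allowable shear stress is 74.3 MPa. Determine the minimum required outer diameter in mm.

216 mm

ω = 2π·240/60 = 25.13 rad/s, so T = P/ω = 3370×10³ / 25.13 = 134100 N·m.
For a hollow shaft with d_i/d_o = 0.541: τ_max = 16T/(π d_o³ (1−k⁴)), so d_o = [16T/(π τ_allow (1−k⁴))]^(1/3) = [16·134100/(π·7.43×10^7·0.9143)]^(1/3) = 0.2158 m.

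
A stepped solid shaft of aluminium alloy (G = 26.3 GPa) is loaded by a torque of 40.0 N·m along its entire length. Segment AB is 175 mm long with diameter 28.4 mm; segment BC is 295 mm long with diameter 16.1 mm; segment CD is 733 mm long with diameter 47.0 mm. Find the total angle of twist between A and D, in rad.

0.0745 rad

J_AB = π(0.0284)⁴/32 = 6.39×10^-8 m⁴; J_BC = π(0.0161)⁴/32 = 6.60×10^-9 m⁴; J_CD = π(0.0470)⁴/32 = 4.79×10^-7 m⁴.
θ = (T/G)·Σ L_i/J_i = (40.00/26.3×10⁹)·(0.175/6.39×10^-8 + 0.295/6.60×10^-9 + 0.733/4.79×10^-7) = 0.07451 rad.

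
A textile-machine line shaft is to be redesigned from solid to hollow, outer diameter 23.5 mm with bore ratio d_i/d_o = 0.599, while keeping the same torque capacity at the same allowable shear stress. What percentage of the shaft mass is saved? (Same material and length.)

29.7 %

Equal τ_max and T ⇒ the solid shaft needs d_s³ = d_o³(1−k⁴), so d_s = 23.5·(1−0.599⁴)^(1/3) = 22.44 mm.
Area ratio A_h/A_s = d_o²(1−k²)/d_s² = (1−k²)/(1−k⁴)^(2/3) = 0.7029.
Mass saving = 1 − 0.7029 = 29.7 %.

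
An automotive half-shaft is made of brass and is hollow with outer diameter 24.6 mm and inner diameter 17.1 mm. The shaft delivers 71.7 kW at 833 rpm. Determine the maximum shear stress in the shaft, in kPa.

ω = 2π·833/60 = 87.23 rad/s, so T = P/ω = 71.7×10³ / 87.23 = 822.0 N·m.
J = π(d_o⁴ − d_i⁴)/32 = π(0.0246⁴ − 0.0171⁴)/32 = 2.756×10^-8 m⁴.
τ_max = T·r/J = 822.0 × 0.0123 / 2.756×10^-8 = 3.668×10^8 Pa.

367000 kPa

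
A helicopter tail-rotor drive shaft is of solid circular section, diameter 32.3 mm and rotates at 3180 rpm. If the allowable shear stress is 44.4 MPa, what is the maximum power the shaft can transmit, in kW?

97.8 kW

J = πd⁴/32 = π(0.0323)⁴/32 = 1.069×10^-7 m⁴.
T_max = τ_allow·J/r = 4.44×10^7 × 1.069×10^-7 / 0.0161 = 293.8 N·m.
ω = 2π·3180/60 = 333.0 rad/s, so P_max = T_max·ω = 9.783×10^4 W.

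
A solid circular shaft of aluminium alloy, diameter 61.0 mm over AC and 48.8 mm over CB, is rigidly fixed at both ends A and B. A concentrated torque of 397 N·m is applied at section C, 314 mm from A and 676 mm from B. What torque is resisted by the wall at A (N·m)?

334 N·m

Compatibility: T_A·a/J_AC = T_B·b/J_CB with T_A + T_B = T₀.
J_AC = 1.36×10^-6 m⁴, J_CB = 5.57×10^-7 m⁴, so T_A = T₀·(J_AC/a)/((J_AC/a)+(J_CB/b)) = 333.5 N·m, T_B = 63.46 N·m.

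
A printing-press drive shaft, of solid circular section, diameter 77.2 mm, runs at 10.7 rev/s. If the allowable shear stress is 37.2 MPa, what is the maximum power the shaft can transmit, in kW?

226 kW

J = πd⁴/32 = π(0.0772)⁴/32 = 3.487×10^-6 m⁴.
T_max = τ_allow·J/r = 3.72×10^7 × 3.487×10^-6 / 0.0386 = 3361 N·m.
ω = 2π·10.7 = 67.23 rad/s, so P_max = T_max·ω = 2.259×10^5 W.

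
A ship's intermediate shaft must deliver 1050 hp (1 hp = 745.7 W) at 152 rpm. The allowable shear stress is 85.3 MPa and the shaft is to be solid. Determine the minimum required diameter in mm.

ω = 2π·152/60 = 15.92 rad/s, so T = P/ω = 1050×745.7 / 15.92 = 49190 N·m.
For a solid shaft τ_max = 16T/(πd³), so d = (16T/(π τ_allow))^(1/3) = (16·49190/(π·8.53×10^7))^(1/3) = 0.1432 m.

143 mm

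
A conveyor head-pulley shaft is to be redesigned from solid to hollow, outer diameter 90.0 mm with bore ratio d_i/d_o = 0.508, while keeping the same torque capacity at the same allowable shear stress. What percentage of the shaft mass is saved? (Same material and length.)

22.3 %

Equal τ_max and T ⇒ the solid shaft needs d_s³ = d_o³(1−k⁴), so d_s = 90.0·(1−0.508⁴)^(1/3) = 87.96 mm.
Area ratio A_h/A_s = d_o²(1−k²)/d_s² = (1−k²)/(1−k⁴)^(2/3) = 0.7768.
Mass saving = 1 − 0.7768 = 22.3 %.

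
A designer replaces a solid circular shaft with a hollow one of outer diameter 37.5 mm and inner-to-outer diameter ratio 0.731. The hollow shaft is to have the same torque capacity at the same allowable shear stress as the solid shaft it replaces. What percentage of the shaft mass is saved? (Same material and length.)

Equal τ_max and T ⇒ the solid shaft needs d_s³ = d_o³(1−k⁴), so d_s = 37.5·(1−0.731⁴)^(1/3) = 33.52 mm.
Area ratio A_h/A_s = d_o²(1−k²)/d_s² = (1−k²)/(1−k⁴)^(2/3) = 0.5826.
Mass saving = 1 − 0.5826 = 41.7 %.

41.7 %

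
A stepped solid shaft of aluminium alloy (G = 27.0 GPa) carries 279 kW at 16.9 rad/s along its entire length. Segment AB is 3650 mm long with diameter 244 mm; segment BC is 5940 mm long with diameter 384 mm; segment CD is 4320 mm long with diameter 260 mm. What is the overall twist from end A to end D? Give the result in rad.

ω = 16.9 rad/s, so T = P/ω = 279×10³ / 16.90 = 16510 N·m.
J_AB = π(0.244)⁴/32 = 3.48×10^-4 m⁴; J_BC = π(0.384)⁴/32 = 2.13×10^-3 m⁴; J_CD = π(0.260)⁴/32 = 4.49×10^-4 m⁴.
θ = (T/G)·Σ L_i/J_i = (16510/27.0×10⁹)·(3.65/3.48×10^-4 + 5.94/2.13×10^-3 + 4.32/4.49×10^-4) = 0.01400 rad.

0.0140 rad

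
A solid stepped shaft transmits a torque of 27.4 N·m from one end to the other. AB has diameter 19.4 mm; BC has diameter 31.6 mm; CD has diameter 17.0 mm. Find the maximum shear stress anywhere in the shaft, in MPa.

Under the same torque, τ_max = 16T/(πd³) is largest where d is smallest — segment CD (d = 17.0 mm).
τ_max = 16·27.40/(π·(0.0170)³) = 2.840×10^7 Pa.

28.4 MPa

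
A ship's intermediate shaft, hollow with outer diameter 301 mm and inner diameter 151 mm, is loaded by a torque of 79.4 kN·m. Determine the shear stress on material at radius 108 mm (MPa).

11.4 MPa

J = π(d_o⁴ − d_i⁴)/32 = π(0.301⁴ − 0.151⁴)/32 = 7.548×10^-4 m⁴.
Shear stress varies linearly with radius: τ = T·r/J = 79400 × 0.108 / 7.548×10^-4 = 1.136×10^7 Pa.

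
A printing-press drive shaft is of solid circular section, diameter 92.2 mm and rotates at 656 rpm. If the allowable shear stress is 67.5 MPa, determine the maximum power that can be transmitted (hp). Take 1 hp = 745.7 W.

957 hp

J = πd⁴/32 = π(0.0922)⁴/32 = 7.095×10^-6 m⁴.
T_max = τ_allow·J/r = 6.75×10^7 × 7.095×10^-6 / 0.0461 = 10390 N·m.
ω = 2π·656/60 = 68.70 rad/s, so P_max = T_max·ω = 7.136×10^5 W.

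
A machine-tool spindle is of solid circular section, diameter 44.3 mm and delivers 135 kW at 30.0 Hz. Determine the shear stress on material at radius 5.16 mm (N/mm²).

ω = 2π·30.0 = 188.5 rad/s, so T = P/ω = 135×10³ / 188.5 = 716.2 N·m.
J = πd⁴/32 = π(0.0443)⁴/32 = 3.781×10^-7 m⁴.
Shear stress varies linearly with radius: τ = T·r/J = 716.2 × 0.00516 / 3.781×10^-7 = 9.774×10^6 Pa.

9.77 N/mm²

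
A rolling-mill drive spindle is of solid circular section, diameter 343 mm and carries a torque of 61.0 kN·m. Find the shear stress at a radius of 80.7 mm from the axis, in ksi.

0.525 ksi

J = πd⁴/32 = π(0.343)⁴/32 = 1.359×10^-3 m⁴.
Shear stress varies linearly with radius: τ = T·r/J = 61000 × 0.0807 / 1.359×10^-3 = 3.623×10^6 Pa.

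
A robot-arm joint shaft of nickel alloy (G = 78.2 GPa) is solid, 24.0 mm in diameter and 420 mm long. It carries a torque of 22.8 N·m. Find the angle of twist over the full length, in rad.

0.00376 rad

J = πd⁴/32 = π(0.0240)⁴/32 = 3.257×10^-8 m⁴.
θ = T·L/(G·J) = 22.80 × 0.420 / (78.2×10⁹ × 3.257×10^-8) = 3.760×10^-3 rad.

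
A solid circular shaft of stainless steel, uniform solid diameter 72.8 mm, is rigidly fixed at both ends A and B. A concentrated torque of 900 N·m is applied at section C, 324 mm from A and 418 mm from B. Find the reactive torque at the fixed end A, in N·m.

With uniform GJ and both ends fixed, compatibility θ_AC = θ_CB gives T_A·a = T_B·b, together with T_A + T_B = T₀.
T_A = T₀·b/(a+b) = 900.0·418/742.0 = 507.0 N·m; T_B = 393.0 N·m.

507 N·m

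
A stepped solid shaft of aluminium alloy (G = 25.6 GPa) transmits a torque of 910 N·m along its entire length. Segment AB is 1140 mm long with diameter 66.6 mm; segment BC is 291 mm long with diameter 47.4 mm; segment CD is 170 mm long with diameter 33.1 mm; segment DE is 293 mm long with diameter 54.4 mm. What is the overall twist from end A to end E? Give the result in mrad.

105 mrad

J_AB = π(0.0666)⁴/32 = 1.93×10^-6 m⁴; J_BC = π(0.0474)⁴/32 = 4.96×10^-7 m⁴; J_CD = π(0.0331)⁴/32 = 1.18×10^-7 m⁴; J_DE = π(0.0544)⁴/32 = 8.60×10^-7 m⁴.
θ = (T/G)·Σ L_i/J_i = (910.0/25.6×10⁹)·(1.14/1.93×10^-6 + 0.291/4.96×10^-7 + 0.170/1.18×10^-7 + 0.293/8.60×10^-7) = 0.1052 rad.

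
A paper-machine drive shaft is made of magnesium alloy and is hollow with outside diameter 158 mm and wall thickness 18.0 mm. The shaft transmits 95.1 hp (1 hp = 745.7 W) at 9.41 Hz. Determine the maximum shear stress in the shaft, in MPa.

2.40 MPa

ω = 2π·9.41 = 59.12 rad/s, so T = P/ω = 95.1×745.7 / 59.12 = 1199 N·m.
J = π(d_o⁴ − d_i⁴)/32 = π(0.158⁴ − 0.122⁴)/32 = 3.943×10^-5 m⁴.
τ_max = T·r/J = 1199 × 0.0790 / 3.943×10^-5 = 2.403×10^6 Pa.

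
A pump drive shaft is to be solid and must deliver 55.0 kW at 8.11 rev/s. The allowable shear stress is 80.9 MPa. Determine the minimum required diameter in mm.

40.8 mm

ω = 2π·8.11 = 50.96 rad/s, so T = P/ω = 55.0×10³ / 50.96 = 1079 N·m.
For a solid shaft τ_max = 16T/(πd³), so d = (16T/(π τ_allow))^(1/3) = (16·1079/(π·8.09×10^7))^(1/3) = 0.04081 m.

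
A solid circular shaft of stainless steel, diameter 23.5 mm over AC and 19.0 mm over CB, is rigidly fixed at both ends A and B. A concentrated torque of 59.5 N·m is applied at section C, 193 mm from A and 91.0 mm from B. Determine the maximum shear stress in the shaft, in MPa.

21.0 MPa

Compatibility: T_A·a/J_AC = T_B·b/J_CB with T_A + T_B = T₀.
J_AC = 2.99×10^-8 m⁴, J_CB = 1.28×10^-8 m⁴, so T_A = T₀·(J_AC/a)/((J_AC/a)+(J_CB/b)) = 31.21 N·m, T_B = 28.29 N·m.
τ in each portion: τ_AC = 1.22×10^7 Pa, τ_CB = 2.10×10^7 Pa; maximum is in CB.
τ_max = T_CB·r/J = 28.29·0.00950/1.28×10^-8 = 2.100×10^7 Pa.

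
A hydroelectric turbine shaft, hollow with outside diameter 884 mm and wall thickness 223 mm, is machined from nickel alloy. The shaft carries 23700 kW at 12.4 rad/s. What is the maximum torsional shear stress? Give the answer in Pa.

ω = 12.4 rad/s, so T = P/ω = 23700×10³ / 12.40 = 1.911e6 N·m.
J = π(d_o⁴ − d_i⁴)/32 = π(0.884⁴ − 0.438⁴)/32 = 0.05634 m⁴.
τ_max = T·r/J = 1.911e6 × 0.442 / 0.05634 = 1.499×10^7 Pa.

1.50e7 Pa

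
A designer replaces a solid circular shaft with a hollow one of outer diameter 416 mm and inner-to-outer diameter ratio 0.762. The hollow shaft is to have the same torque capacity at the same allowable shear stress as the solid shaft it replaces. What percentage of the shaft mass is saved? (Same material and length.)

Equal τ_max and T ⇒ the solid shaft needs d_s³ = d_o³(1−k⁴), so d_s = 416·(1−0.762⁴)^(1/3) = 362.7 mm.
Area ratio A_h/A_s = d_o²(1−k²)/d_s² = (1−k²)/(1−k⁴)^(2/3) = 0.5516.
Mass saving = 1 − 0.5516 = 44.8 %.

44.8 %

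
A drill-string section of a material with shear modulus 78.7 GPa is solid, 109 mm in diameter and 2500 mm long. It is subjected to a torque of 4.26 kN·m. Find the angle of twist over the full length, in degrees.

0.559°

J = πd⁴/32 = π(0.109)⁴/32 = 1.386×10^-5 m⁴.
θ = T·L/(G·J) = 4260 × 2.50 / (78.7×10⁹ × 1.386×10^-5) = 9.765×10^-3 rad.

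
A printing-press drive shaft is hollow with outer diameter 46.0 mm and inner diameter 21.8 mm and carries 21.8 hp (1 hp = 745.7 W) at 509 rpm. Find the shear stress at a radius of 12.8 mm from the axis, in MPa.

9.35 MPa

ω = 2π·509/60 = 53.30 rad/s, so T = P/ω = 21.8×745.7 / 53.30 = 305.0 N·m.
J = π(d_o⁴ − d_i⁴)/32 = π(0.0460⁴ − 0.0218⁴)/32 = 4.174×10^-7 m⁴.
Shear stress varies linearly with radius: τ = T·r/J = 305.0 × 0.0128 / 4.174×10^-7 = 9.353×10^6 Pa.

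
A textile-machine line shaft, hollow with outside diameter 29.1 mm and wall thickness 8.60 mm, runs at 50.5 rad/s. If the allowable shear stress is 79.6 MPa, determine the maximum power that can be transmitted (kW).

J = π(d_o⁴ − d_i⁴)/32 = π(0.0291⁴ − 0.0119⁴)/32 = 6.843×10^-8 m⁴.
T_max = τ_allow·J/r = 7.96×10^7 × 6.843×10^-8 / 0.0146 = 374.4 N·m.
ω = 50.5 rad/s, so P_max = T_max·ω = 1.891×10^4 W.

18.9 kW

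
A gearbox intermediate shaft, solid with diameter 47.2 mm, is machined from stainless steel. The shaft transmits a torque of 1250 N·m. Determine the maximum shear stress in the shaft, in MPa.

60.5 MPa

J = πd⁴/32 = π(0.0472)⁴/32 = 4.873×10^-7 m⁴.
τ_max = T·r/J = 1250 × 0.0236 / 4.873×10^-7 = 6.054×10^7 Pa.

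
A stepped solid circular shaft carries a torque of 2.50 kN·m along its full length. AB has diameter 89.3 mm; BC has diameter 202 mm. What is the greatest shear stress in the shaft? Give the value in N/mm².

Under the same torque, τ_max = 16T/(πd³) is largest where d is smallest — segment AB (d = 89.3 mm).
τ_max = 16·2500/(π·(0.0893)³) = 1.788×10^7 Pa.

17.9 N/mm²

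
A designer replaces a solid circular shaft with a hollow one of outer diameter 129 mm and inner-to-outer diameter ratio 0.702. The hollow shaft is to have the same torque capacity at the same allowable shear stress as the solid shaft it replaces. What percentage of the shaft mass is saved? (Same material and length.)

38.9 %

Equal τ_max and T ⇒ the solid shaft needs d_s³ = d_o³(1−k⁴), so d_s = 129·(1−0.702⁴)^(1/3) = 117.6 mm.
Area ratio A_h/A_s = d_o²(1−k²)/d_s² = (1−k²)/(1−k⁴)^(2/3) = 0.6106.
Mass saving = 1 − 0.6106 = 38.9 %.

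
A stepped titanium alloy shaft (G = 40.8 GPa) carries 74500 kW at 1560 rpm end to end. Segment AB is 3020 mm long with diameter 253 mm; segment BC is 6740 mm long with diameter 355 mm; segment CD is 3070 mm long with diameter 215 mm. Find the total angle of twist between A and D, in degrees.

16.9°

ω = 2π·1560/60 = 163.4 rad/s, so T = P/ω = 74500×10³ / 163.4 = 456000 N·m.
J_AB = π(0.253)⁴/32 = 4.02×10^-4 m⁴; J_BC = π(0.355)⁴/32 = 1.56×10^-3 m⁴; J_CD = π(0.215)⁴/32 = 2.10×10^-4 m⁴.
θ = (T/G)·Σ L_i/J_i = (456000/40.8×10⁹)·(3.02/4.02×10^-4 + 6.74/1.56×10^-3 + 3.07/2.10×10^-4) = 0.2958 rad.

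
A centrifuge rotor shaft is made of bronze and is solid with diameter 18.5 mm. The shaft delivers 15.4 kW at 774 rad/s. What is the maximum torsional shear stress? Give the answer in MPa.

ω = 774 rad/s, so T = P/ω = 15.4×10³ / 774.0 = 19.90 N·m.
J = πd⁴/32 = π(0.0185)⁴/32 = 1.150×10^-8 m⁴.
τ_max = T·r/J = 19.90 × 0.00925 / 1.150×10^-8 = 1.600×10^7 Pa.

16.0 MPa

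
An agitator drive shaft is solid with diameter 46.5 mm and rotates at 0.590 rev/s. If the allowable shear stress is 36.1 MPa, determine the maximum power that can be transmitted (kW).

J = πd⁴/32 = π(0.0465)⁴/32 = 4.590×10^-7 m⁴.
T_max = τ_allow·J/r = 3.61×10^7 × 4.590×10^-7 / 0.0232 = 712.7 N·m.
ω = 2π·0.590 = 3.707 rad/s, so P_max = T_max·ω = 2642 W.

2.64 kW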